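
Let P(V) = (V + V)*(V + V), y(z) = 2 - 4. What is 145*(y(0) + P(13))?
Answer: 97730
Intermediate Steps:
y(z) = -2
P(V) = 4*V² (P(V) = (2*V)*(2*V) = 4*V²)
145*(y(0) + P(13)) = 145*(-2 + 4*13²) = 145*(-2 + 4*169) = 145*(-2 + 676) = 145*674 = 97730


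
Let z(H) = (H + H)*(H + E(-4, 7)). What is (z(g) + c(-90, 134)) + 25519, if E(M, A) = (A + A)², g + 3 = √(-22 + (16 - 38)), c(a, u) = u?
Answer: 24407 + 760*I*√11 ≈ 24407.0 + 2520.6*I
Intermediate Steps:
g = -3 + 2*I*√11 (g = -3 + √(-22 + (16 - 38)) = -3 + √(-22 - 22) = -3 + √(-44) = -3 + 2*I*√11 ≈ -3.0 + 6.6332*I)
E(M, A) = 4*A² (E(M, A) = (2*A)² = 4*A²)
z(H) = 2*H*(196 + H) (z(H) = (H + H)*(H + 4*7²) = (2*H)*(H + 4*49) = (2*H)*(H + 196) = (2*H)*(196 + H) = 2*H*(196 + H))
(z(g) + c(-90, 134)) + 25519 = (2*(-3 + 2*I*√11)*(196 + (-3 + 2*I*√11)) + 134) + 25519 = (2*(-3 + 2*I*√11)*(193 + 2*I*√11) + 134) + 25519 = (134 + 2*(-3 + 2*I*√11)*(193 + 2*I*√11)) + 25519 = 25653 + 2*(-3 + 2*I*√11)*(193 + 2*I*√11)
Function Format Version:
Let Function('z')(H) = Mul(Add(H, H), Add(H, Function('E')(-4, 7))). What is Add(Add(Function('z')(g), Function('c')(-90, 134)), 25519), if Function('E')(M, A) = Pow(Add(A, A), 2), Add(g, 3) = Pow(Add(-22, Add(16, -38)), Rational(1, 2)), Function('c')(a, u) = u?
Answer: Add(24407, Mul(760, I, Pow(11, Rational(1, 2)))) ≈ Add(24407., Mul(2520.6, I))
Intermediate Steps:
g = Add(-3, Mul(2, I, Pow(11, Rational(1, 2)))) (g = Add(-3, Pow(Add(-22, Add(16, -38)), Rational(1, 2))) = Add(-3, Pow(Add(-22, -22), Rational(1, 2))) = Add(-3, Pow(-44, Rational(1, 2))) = Add(-3, Mul(2, I, Pow(11, Rational(1, 2)))) ≈ Add(-3.0000, Mul(6.6332, I)))
Function('E')(M, A) = Mul(4, Pow(A, 2)) (Function('E')(M, A) = Pow(Mul(2, A), 2) = Mul(4, Pow(A, 2)))
Function('z')(H) = Mul(2, H, Add(196, H)) (Function('z')(H) = Mul(Add(H, H), Add(H, Mul(4, Pow(7, 2)))) = Mul(Mul(2, H), Add(H, Mul(4, 49))) = Mul(Mul(2, H), Add(H, 196)) = Mul(Mul(2, H), Add(196, H)) = Mul(2, H, Add(196, H)))
Add(Add(Function('z')(g), Function('c')(-90, 134)), 25519) = Add(Add(Mul(2, Add(-3, Mul(2, I, Pow(11, Rational(1, 2)))), Add(196, Add(-3, Mul(2, I, Pow(11, Rational(1, 2)))))), 134), 25519) = Add(Add(Mul(2, Add(-3, Mul(2, I, Pow(11, Rational(1, 2)))), Add(193, Mul(2, I, Pow(11, Rational(1, 2))))), 134), 25519) = Add(Add(134, Mul(2, Add(-3, Mul(2, I, Pow(11, Rational(1, 2)))), Add(193, Mul(2, I, Pow(11, Rational(1, 2)))))), 25519) = Add(25653, Mul(2, Add(-3, Mul(2, I, Pow(11, Rational(1, 2)))), Add(193, Mul(2, I, Pow(11, Rational(1, 2))))))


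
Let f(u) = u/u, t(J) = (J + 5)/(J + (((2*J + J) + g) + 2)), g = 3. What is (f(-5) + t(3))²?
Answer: 625/289 ≈ 2.1626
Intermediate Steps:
t(J) = (5 + J)/(5 + 4*J) (t(J) = (J + 5)/(J + (((2*J + J) + 3) + 2)) = (5 + J)/(J + ((3*J + 3) + 2)) = (5 + J)/(J + ((3 + 3*J) + 2)) = (5 + J)/(J + (5 + 3*J)) = (5 + J)/(5 + 4*J))
f(u) = 1
(f(-5) + t(3))² = (1 + (5 + 3)/(5 + 4*3))² = (1 + 8/(5 + 12))² = (1 + 8/17)² = (25/17)² = 625/289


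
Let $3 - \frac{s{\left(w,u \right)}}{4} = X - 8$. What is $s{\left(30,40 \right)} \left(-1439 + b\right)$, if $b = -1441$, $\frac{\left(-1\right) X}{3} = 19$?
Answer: $-783360$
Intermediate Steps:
$X = -57$ ($X = \left(-3\right) 19 = -57$)
$s{\left(w,u \right)} = 272$ ($s{\left(w,u \right)} = 12 - 4 \left(-57 - 8\right) = 12 - -260 = 12 + 260 = 272$)
$s{\left(30,40 \right)} \left(-1439 + b\right) = 272 \left(-1439 - 1441\right) = 272 \left(-2880\right) = -783360$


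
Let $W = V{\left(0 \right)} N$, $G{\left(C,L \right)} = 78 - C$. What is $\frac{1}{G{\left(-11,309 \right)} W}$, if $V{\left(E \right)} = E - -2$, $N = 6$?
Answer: $\frac{1}{1068} \approx 0.00093633$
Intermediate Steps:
$V{\left(E \right)} = 2 + E$ ($V{\left(E \right)} = E + 2 = 2 + E$)
$W = 12$ ($W = \left(2 + 0\right) 6 = 2 \cdot 6 = 12$)
$\frac{1}{G{\left(-11,309 \right)} W} = \frac{1}{\left(78 - -11\right) 12} = \frac{1}{\left(78 + 11\right) 12} = \frac{1}{89 \cdot 12} = \frac{1}{1068}$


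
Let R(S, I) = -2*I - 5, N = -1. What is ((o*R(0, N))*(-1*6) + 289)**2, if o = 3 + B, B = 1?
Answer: 130321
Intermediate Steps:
o = 4 (o = 3 + 1 = 4)
R(S, I) = -5 - 2*I
((o*R(0, N))*(-1*6) + 289)**2 = ((4*(-5 - 2*(-1)))*(-1*6) + 289)**2 = ((4*(-5 + 2))*(-6) + 289)**2 = ((4*(-3))*(-6) + 289)**2 = (-12*(-6) + 289)**2 = (72 + 289)**2 = 361**2 = 130321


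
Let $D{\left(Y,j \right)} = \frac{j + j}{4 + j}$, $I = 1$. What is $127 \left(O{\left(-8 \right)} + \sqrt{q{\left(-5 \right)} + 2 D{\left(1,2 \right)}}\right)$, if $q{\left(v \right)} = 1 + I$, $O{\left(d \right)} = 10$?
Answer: $1270 + \frac{127 \sqrt{30}}{3} \approx 1501.9$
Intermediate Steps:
$D{\left(Y,j \right)} = \frac{2 j}{4 + j}$
$q{\left(v \right)} = 2$ ($q{\left(v \right)} = 1 + 1 = 2$)
$127 \left(O{\left(-8 \right)} + \sqrt{q{\left(-5 \right)} + 2 D{\left(1,2 \right)}}\right) = 127 \left(10 + \sqrt{2 + 2 \cdot 2 \cdot 2 \frac{1}{4 + 2}}\right) = 127 \left(10 + \sqrt{2 + 2 \cdot 2 \cdot 2 \cdot \frac{1}{6}}\right) = 127 \left(10 + \sqrt{2 + 2 \cdot \frac{2}{3}}\right) = 127 \left(10 + \sqrt{2 + \frac{4}{3}}\right) = 127 \left(10 + \sqrt{\frac{10}{3}}\right) = 127 \left(10 + \frac{\sqrt{30}}{3}\right) = 1270 + \frac{127 \sqrt{30}}{3}$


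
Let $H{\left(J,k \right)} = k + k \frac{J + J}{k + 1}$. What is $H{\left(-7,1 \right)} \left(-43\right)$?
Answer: $258$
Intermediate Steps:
$H{\left(J,k \right)} = k + \frac{2 J k}{1 + k}$ ($H{\left(J,k \right)} = k + k \frac{2 J}{1 + k} = k + \frac{2 J k}{1 + k}$)
$H{\left(-7,1 \right)} \left(-43\right) = 1 \frac{1}{1 + 1} \left(1 + 1 + 2 \left(-7\right)\right) \left(-43\right) = 1 \cdot \frac{1}{2} \left(1 + 1 - 14\right) \left(-43\right) = 1 \cdot \frac{1}{2} \left(-12\right) \left(-43\right) = \left(-6\right) \left(-43\right) = 258$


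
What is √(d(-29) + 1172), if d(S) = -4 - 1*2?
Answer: √1166 ≈ 34.147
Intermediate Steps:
d(S) = -6 (d(S) = -4 - 2 = -6)
√(d(-29) + 1172) = √(-6 + 1172) = √1166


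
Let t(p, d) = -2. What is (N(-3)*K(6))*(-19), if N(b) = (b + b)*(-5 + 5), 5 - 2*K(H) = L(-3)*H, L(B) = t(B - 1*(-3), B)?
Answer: 0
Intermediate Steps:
L(B) = -2
K(H) = 5/2 + H (K(H) = 5/2 - (-1)*H = 5/2 + H)
N(b) = 0 (N(b) = (2*b)*0 = 0)
(N(-3)*K(6))*(-19) = (0*(5/2 + 6))*(-19) = (0*(17/2))*(-19) = 0*(-19) = 0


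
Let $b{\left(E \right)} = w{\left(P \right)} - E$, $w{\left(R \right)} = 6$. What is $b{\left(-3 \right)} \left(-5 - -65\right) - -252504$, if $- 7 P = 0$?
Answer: $253044$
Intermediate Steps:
$P = 0$ ($P = \left(- \frac{1}{7}\right) 0 = 0$)
$b{\left(E \right)} = 6 - E$
$b{\left(-3 \right)} \left(-5 - -65\right) - -252504 = \left(6 - -3\right) \left(-5 - -65\right) - -252504 = \left(6 + 3\right) \left(-5 + 65\right) + 252504 = 9 \cdot 60 + 252504 = 540 + 252504 = 253044$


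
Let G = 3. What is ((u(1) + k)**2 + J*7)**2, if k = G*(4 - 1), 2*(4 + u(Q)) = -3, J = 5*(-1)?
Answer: 8281/16 ≈ 517.56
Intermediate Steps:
J = -5
u(Q) = -11/2 (u(Q) = -4 + (1/2)*(-3) = -4 - 3/2 = -11/2)
k = 9 (k = 3*(4 - 1) = 3*3 = 9)
((u(1) + k)**2 + J*7)**2 = ((-11/2 + 9)**2 - 5*7)**2 = ((7/2)**2 - 35)**2 = (49/4 - 35)**2 = (-91/4)**2 = 8281/16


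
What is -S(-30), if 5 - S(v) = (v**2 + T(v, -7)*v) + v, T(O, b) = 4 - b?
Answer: 535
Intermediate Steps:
S(v) = 5 - v**2 - 12*v (S(v) = 5 - ((v**2 + (4 - 1*(-7))*v) + v) = 5 - ((v**2 + (4 + 7)*v) + v) = 5 - ((v**2 + 11*v) + v) = 5 - (v**2 + 12*v) = 5 + (-v**2 - 12*v) = 5 - v**2 - 12*v)
-S(-30) = -(5 - 1*(-30)**2 - 12*(-30)) = -(5 - 1*900 + 360) = -(5 - 900 + 360) = -1*(-535) = 535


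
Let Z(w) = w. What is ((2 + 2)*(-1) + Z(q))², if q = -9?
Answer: 169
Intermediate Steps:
((2 + 2)*(-1) + Z(q))² = ((2 + 2)*(-1) - 9)² = (4*(-1) - 9)² = (-4 - 9)² = (-13)² = 169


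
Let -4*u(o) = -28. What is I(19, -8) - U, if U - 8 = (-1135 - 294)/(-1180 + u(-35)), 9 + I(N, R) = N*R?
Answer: -199666/1173 ≈ -170.22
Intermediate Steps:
I(N, R) = -9 + N*R
u(o) = 7 (u(o) = -¼*(-28) = 7)
U = 10813/1173 (U = 8 + (-1135 - 294)/(-1180 + 7) = 8 - 1429/(-1173) = 8 - 1429*(-1/1173) = 8 + 1429/1173 = 10813/1173 ≈ 9.2182)
I(19, -8) - U = (-9 + 19*(-8)) - 1*10813/1173 = (-9 - 152) - 10813/1173 = -161 - 10813/1173 = -199666/1173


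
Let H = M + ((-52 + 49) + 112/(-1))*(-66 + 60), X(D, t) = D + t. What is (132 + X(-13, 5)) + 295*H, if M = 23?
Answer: 210459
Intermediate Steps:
H = 713 (H = 23 + ((-52 + 49) + 112/(-1))*(-66 + 60) = 23 + (-3 + 112*(-1))*(-6) = 23 + (-3 - 112)*(-6) = 23 - 115*(-6) = 23 + 690 = 713)
(132 + X(-13, 5)) + 295*H = (132 + (-13 + 5)) + 295*713 = (132 - 8) + 210335 = 124 + 210335 = 210459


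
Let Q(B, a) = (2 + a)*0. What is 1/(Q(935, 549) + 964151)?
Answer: 1/964151 ≈ 1.0372e-6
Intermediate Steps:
Q(B, a) = 0
1/(Q(935, 549) + 964151) = 1/(0 + 964151) = 1/964151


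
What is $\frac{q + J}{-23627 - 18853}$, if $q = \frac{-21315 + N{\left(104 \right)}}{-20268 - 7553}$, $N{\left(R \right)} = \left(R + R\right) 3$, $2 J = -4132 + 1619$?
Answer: $\frac{69872791}{2363672160} \approx 0.029561$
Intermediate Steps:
$J = - \frac{2513}{2}$ ($J = \frac{-4132 + 1619}{2} = \frac{1}{2} \left(-2513\right) = - \frac{2513}{2} \approx -1256.5$)
$N{\left(R \right)} = 6 R$ ($N{\left(R \right)} = 2 R 3 = 6 R$)
$q = \frac{20691}{27821}$ ($q = \frac{-21315 + 6 \cdot 104}{-20268 - 7553} = \frac{-21315 + 624}{-27821} = \left(-20691\right) \left(- \frac{1}{27821}\right) = \frac{20691}{27821} \approx 0.74372$)
$\frac{q + J}{-23627 - 18853} = \frac{\frac{20691}{27821} - \frac{2513}{2}}{-23627 - 18853} = - \frac{69872791}{55642 \left(-42480\right)} = \left(- \frac{69872791}{55642}\right) \left(- \frac{1}{42480}\right) = \frac{69872791}{2363672160}$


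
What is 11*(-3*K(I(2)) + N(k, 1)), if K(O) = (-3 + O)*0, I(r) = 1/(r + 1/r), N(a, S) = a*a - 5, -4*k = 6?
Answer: -121/4 ≈ -30.250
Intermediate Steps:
k = -3/2 (k = -1/4*6 = -3/2 ≈ -1.5000)
N(a, S) = -5 + a**2 (N(a, S) = a**2 - 5 = -5 + a**2)
K(O) = 0
11*(-3*K(I(2)) + N(k, 1)) = 11*(-3*0 + (-5 + (-3/2)**2)) = 11*(0 + (-5 + 9/4)) = 11*(0 - 11/4) = 11*(-11/4) = -121/4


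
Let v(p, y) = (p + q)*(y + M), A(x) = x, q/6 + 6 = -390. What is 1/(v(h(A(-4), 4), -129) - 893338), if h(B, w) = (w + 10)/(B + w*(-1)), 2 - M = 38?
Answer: -4/2004037 ≈ -1.9960e-6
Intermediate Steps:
q = -2376 (q = -36 + 6*(-390) = -36 - 2340 = -2376)
M = -36 (M = 2 - 1*38 = 2 - 38 = -36)
h(B, w) = (10 + w)/(B - w)
v(p, y) = (-2376 + p)*(-36 + y) (v(p, y) = (p - 2376)*(y - 36) = (-2376 + p)*(-36 + y))
1/(v(h(A(-4), 4), -129) - 893338) = 1/((85536 - 2376*(-129) - 36*(10 + 4)/(-4 - 1*4) + ((10 + 4)/(-4 - 1*4))*(-129)) - 893338) = 1/((85536 + 306504 - 36*14/(-4 - 4) + (14/(-4 - 4))*(-129)) - 893338) = 1/((85536 + 306504 - 36*14/(-8) + (14/(-8))*(-129)) - 893338) = 1/((85536 + 306504 - (-9)*14/2 - ⅛*14*(-129)) - 893338) = 1/((85536 + 306504 - 36*(-7/4) - 7/4*(-129)) - 893338) = 1/((85536 + 306504 + 63 + 903/4) - 893338) = 1/(1569315/4 - 893338) = 1/(-2004037/4) = -4/2004037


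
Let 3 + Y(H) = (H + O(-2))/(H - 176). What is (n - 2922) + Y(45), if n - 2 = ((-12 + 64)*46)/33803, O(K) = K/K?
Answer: -12944849725/4428193 ≈ -2923.3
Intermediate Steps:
O(K) = 1
Y(H) = -3 + (1 + H)/(-176 + H) (Y(H) = -3 + (H + 1)/(H - 176) = -3 + (1 + H)/(-176 + H))
n = 69998/33803 (n = 2 + ((-12 + 64)*46)/33803 = 2 + (52*46)*(1/33803) = 2 + 2392*(1/33803) = 2 + 2392/33803 = 69998/33803 ≈ 2.0708)
(n - 2922) + Y(45) = (69998/33803 - 2922) + (529 - 2*45)/(-176 + 45) = -98702368/33803 + (529 - 90)/(-131) = -98702368/33803 - 1/131*439 = -98702368/33803 - 439/131 = -12944849725/4428193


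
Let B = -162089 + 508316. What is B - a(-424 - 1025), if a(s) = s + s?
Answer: 349125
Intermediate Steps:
B = 346227
a(s) = 2*s
B - a(-424 - 1025) = 346227 - 2*(-424 - 1025) = 346227 - 2*(-1449) = 346227 - 1*(-2898) = 346227 + 2898 = 349125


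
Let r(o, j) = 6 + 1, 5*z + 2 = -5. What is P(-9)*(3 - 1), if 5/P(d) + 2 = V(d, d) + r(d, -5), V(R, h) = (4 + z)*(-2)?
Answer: -50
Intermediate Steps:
z = -7/5 (z = -2/5 + (1/5)*(-5) = -2/5 - 1 = -7/5 ≈ -1.4000)
V(R, h) = -26/5 (V(R, h) = (4 - 7/5)*(-2) = (13/5)*(-2) = -26/5)
r(o, j) = 7
P(d) = -25 (P(d) = 5/(-2 + (-26/5 + 7)) = 5/(-2 + 9/5) = 5/(-1/5) = 5*(-5) = -25)
P(-9)*(3 - 1) = -25*(3 - 1) = -25*2 = -50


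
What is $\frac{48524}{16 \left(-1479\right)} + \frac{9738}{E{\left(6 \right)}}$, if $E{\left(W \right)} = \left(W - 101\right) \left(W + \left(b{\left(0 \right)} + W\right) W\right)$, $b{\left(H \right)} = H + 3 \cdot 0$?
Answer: $- \frac{17668783}{3934140} \approx -4.4911$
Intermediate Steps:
$b{\left(H \right)} = H$ ($b{\left(H \right)} = H + 0 = H$)
$E{\left(W \right)} = \left(-101 + W\right) \left(W + W^{2}\right)$ ($E{\left(W \right)} = \left(W - 101\right) \left(W + \left(0 + W\right) W\right) = \left(-101 + W\right) \left(W + W W\right) = \left(-101 + W\right) \left(W + W^{2}\right)$)
$\frac{48524}{16 \left(-1479\right)} + \frac{9738}{E{\left(6 \right)}} = \frac{48524}{16 \left(-1479\right)} + \frac{9738}{6 \left(-101 + 6^{2} - 600\right)} = \frac{48524}{-23664} + \frac{9738}{6 \left(-101 + 36 - 600\right)} = 48524 \left(- \frac{1}{23664}\right) + \frac{9738}{6 \left(-665\right)} = - \frac{12131}{5916} + \frac{9738}{-3990} = - \frac{12131}{5916} + 9738 \left(- \frac{1}{3990}\right) = - \frac{12131}{5916} - \frac{1623}{665} = - \frac{17668783}{3934140}$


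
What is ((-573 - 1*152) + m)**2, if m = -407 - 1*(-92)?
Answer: 1081600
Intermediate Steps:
m = -315 (m = -407 + 92 = -315)
((-573 - 1*152) + m)**2 = ((-573 - 1*152) - 315)**2 = ((-573 - 152) - 315)**2 = (-725 - 315)**2 = (-1040)**2 = 1081600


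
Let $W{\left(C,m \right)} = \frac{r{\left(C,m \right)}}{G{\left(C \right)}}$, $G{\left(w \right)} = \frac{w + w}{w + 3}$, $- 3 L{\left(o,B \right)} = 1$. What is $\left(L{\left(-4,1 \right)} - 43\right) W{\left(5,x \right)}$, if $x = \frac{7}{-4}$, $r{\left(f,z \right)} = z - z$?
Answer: $0$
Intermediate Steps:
$r{\left(f,z \right)} = 0$
$L{\left(o,B \right)} = - \frac{1}{3}$ ($L{\left(o,B \right)} = \left(- \frac{1}{3}\right) 1 = - \frac{1}{3}$)
$x = - \frac{7}{4}$ ($x = 7 \left(- \frac{1}{4}\right) = - \frac{7}{4} \approx -1.75$)
$G{\left(w \right)} = \frac{2 w}{3 + w}$
$W{\left(C,m \right)} = 0$ ($W{\left(C,m \right)} = \frac{0}{2 C \frac{1}{3 + C}} = 0 \frac{3 + C}{2 C} = 0$)
$\left(L{\left(-4,1 \right)} - 43\right) W{\left(5,x \right)} = \left(- \frac{1}{3} - 43\right) 0 = \left(- \frac{130}{3}\right) 0 = 0$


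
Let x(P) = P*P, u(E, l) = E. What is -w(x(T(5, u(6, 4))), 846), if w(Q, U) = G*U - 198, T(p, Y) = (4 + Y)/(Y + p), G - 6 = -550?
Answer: 460422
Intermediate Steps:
G = -544 (G = 6 - 550 = -544)
T(p, Y) = (4 + Y)/(Y + p)
x(P) = P²
w(Q, U) = -198 - 544*U (w(Q, U) = -544*U - 198 = -198 - 544*U)
-w(x(T(5, u(6, 4))), 846) = -(-198 - 544*846) = -(-198 - 460224) = -1*(-460422) = 460422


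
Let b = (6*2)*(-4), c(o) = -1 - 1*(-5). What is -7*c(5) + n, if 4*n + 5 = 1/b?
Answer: -5617/192 ≈ -29.255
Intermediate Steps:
c(o) = 4 (c(o) = -1 + 5 = 4)
b = -48 (b = 12*(-4) = -48)
n = -241/192 (n = -5/4 + (¼)/(-48) = -5/4 + (¼)*(-1/48) = -5/4 - 1/192 = -241/192 ≈ -1.2552)
-7*c(5) + n = -7*4 - 241/192 = -28 - 241/192 = -5617/192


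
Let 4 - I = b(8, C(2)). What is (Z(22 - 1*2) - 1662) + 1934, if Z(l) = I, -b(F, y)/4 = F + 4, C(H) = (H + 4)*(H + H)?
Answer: 324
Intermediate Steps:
C(H) = 2*H*(4 + H) (C(H) = (4 + H)*(2*H) = 2*H*(4 + H))
b(F, y) = -16 - 4*F (b(F, y) = -4*(F + 4) = -4*(4 + F) = -16 - 4*F)
I = 52 (I = 4 - (-16 - 4*8) = 4 - (-16 - 32) = 4 - 1*(-48) = 4 + 48 = 52)
Z(l) = 52
(Z(22 - 1*2) - 1662) + 1934 = (52 - 1662) + 1934 = -1610 + 1934 = 324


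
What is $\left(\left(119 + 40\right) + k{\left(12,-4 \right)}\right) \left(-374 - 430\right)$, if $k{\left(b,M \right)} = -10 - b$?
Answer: $-110148$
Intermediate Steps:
$\left(\left(119 + 40\right) + k{\left(12,-4 \right)}\right) \left(-374 - 430\right) = \left(\left(119 + 40\right) - 22\right) \left(-374 - 430\right) = \left(159 - 22\right) \left(-804\right) = 137 \left(-804\right) = -110148$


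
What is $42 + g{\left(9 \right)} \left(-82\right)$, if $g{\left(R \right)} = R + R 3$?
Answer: $-2910$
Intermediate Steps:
$g{\left(R \right)} = 4 R$ ($g{\left(R \right)} = R + 3 R = 4 R$)
$42 + g{\left(9 \right)} \left(-82\right) = 42 + 4 \cdot 9 \left(-82\right) = 42 + 36 \left(-82\right) = 42 - 2952 = -2910$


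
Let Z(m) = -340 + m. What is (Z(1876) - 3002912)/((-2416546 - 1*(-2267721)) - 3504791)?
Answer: 187586/228351 ≈ 0.82148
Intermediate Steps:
(Z(1876) - 3002912)/((-2416546 - 1*(-2267721)) - 3504791) = ((-340 + 1876) - 3002912)/((-2416546 - 1*(-2267721)) - 3504791) = (1536 - 3002912)/((-2416546 + 2267721) - 3504791) = -3001376/(-148825 - 3504791) = -3001376/(-3653616) = -3001376*(-1/3653616) = 187586/228351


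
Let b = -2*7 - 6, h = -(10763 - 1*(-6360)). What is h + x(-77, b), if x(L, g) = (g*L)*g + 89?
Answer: -47834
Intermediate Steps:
h = -17123 (h = -(10763 + 6360) = -1*17123 = -17123)
b = -20 (b = -14 - 6 = -20)
x(L, g) = 89 + L*g**2 (x(L, g) = (L*g)*g + 89 = L*g**2 + 89 = 89 + L*g**2)
h + x(-77, b) = -17123 + (89 - 77*(-20)**2) = -17123 + (89 - 77*400) = -17123 + (89 - 30800) = -17123 - 30711 = -47834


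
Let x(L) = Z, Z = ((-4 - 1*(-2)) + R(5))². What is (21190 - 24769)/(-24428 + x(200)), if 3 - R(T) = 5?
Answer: 3579/24412 ≈ 0.14661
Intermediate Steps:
R(T) = -2 (R(T) = 3 - 1*5 = 3 - 5 = -2)
Z = 16 (Z = ((-4 - 1*(-2)) - 2)² = ((-4 + 2) - 2)² = (-2 - 2)² = (-4)² = 16)
x(L) = 16
(21190 - 24769)/(-24428 + x(200)) = (21190 - 24769)/(-24428 + 16) = -3579/(-24412) = -3579*(-1/24412) = 3579/24412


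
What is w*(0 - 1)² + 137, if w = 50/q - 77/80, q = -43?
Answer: 463969/3440 ≈ 134.87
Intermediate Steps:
w = -7311/3440 (w = 50/(-43) - 77/80 = 50*(-1/43) - 77*1/80 = -50/43 - 77/80 = -7311/3440 ≈ -2.1253)
w*(0 - 1)² + 137 = -7311*(0 - 1)²/3440 + 137 = -7311/3440*(-1)² + 137 = -7311/3440*1 + 137 = -7311/3440 + 137 = 463969/3440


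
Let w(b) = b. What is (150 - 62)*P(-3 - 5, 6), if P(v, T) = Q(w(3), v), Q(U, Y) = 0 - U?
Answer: -264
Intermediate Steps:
Q(U, Y) = -U
P(v, T) = -3 (P(v, T) = -1*3 = -3)
(150 - 62)*P(-3 - 5, 6) = (150 - 62)*(-3) = 88*(-3) = -264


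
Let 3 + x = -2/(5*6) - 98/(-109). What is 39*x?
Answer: -46072/545 ≈ -84.536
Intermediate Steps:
x = -3544/1635 (x = -3 + (-2/(5*6) - 98/(-109)) = -3 + (-2/30 - 98*(-1/109)) = -3 + (-2*1/30 + 98/109) = -3 + (-1/15 + 98/109) = -3 + 1361/1635 = -3544/1635 ≈ -2.1676)
39*x = 39*(-3544/1635) = -46072/545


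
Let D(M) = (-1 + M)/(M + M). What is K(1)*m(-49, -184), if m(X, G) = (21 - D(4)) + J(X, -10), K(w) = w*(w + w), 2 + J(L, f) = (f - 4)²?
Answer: 1717/4 ≈ 429.25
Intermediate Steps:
D(M) = (-1 + M)/(2*M) (D(M) = (-1 + M)/((2*M)) = (-1 + M)*(1/(2*M)) = (-1 + M)/(2*M))
J(L, f) = -2 + (-4 + f)² (J(L, f) = -2 + (f - 4)² = -2 + (-4 + f)²)
K(w) = 2*w² (K(w) = w*(2*w) = 2*w²)
m(X, G) = 1717/8 (m(X, G) = (21 - (-1 + 4)/(2*4)) + (-2 + (-4 - 10)²) = (21 - 3/(2*4)) + (-2 + (-14)²) = (21 - 1*3/8) + (-2 + 196) = (21 - 3/8) + 194 = 165/8 + 194 = 1717/8)
K(1)*m(-49, -184) = (2*1²)*(1717/8) = (2*1)*(1717/8) = 2*(1717/8) = 1717/4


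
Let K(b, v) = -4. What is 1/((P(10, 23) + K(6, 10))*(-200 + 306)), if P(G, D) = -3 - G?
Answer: -1/1802 ≈ -0.00055494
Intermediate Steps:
1/((P(10, 23) + K(6, 10))*(-200 + 306)) = 1/(((-3 - 1*10) - 4)*(-200 + 306)) = 1/(((-3 - 10) - 4)*106) = 1/((-13 - 4)*106) = 1/(-17*106) = 1/(-1802) = -1/1802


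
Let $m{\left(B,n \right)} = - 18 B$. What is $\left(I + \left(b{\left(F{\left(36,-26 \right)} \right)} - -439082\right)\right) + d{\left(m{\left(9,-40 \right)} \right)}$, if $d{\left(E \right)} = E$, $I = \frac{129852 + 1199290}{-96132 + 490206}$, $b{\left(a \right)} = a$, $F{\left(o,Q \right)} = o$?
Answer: $\frac{86491237943}{197037} \approx 4.3896 \cdot 10^{5}$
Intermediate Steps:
$I = \frac{664571}{197037}$ ($I = \frac{1329142}{394074} = 1329142 \cdot \frac{1}{394074} = \frac{664571}{197037} \approx 3.3728$)
$\left(I + \left(b{\left(F{\left(36,-26 \right)} \right)} - -439082\right)\right) + d{\left(m{\left(9,-40 \right)} \right)} = \left(\frac{664571}{197037} + \left(36 - -439082\right)\right) - 162 = \left(\frac{664571}{197037} + \left(36 + 439082\right)\right) - 162 = \left(\frac{664571}{197037} + 439118\right) - 162 = \frac{86523157937}{197037} - 162 = \frac{86491237943}{197037}$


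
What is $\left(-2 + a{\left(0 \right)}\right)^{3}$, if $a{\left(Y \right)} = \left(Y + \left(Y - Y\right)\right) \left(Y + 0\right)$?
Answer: $-8$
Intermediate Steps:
$a{\left(Y \right)} = Y^{2}$ ($a{\left(Y \right)} = \left(Y + 0\right) Y = Y Y = Y^{2}$)
$\left(-2 + a{\left(0 \right)}\right)^{3} = \left(-2 + 0^{2}\right)^{3} = \left(-2 + 0\right)^{3} = \left(-2\right)^{3} = -8$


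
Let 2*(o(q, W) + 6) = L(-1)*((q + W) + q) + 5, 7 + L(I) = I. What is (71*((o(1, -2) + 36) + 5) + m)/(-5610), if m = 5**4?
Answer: -1315/2244 ≈ -0.58601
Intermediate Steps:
L(I) = -7 + I
m = 625
o(q, W) = -7/2 - 8*q - 4*W (o(q, W) = -6 + ((-7 - 1)*((q + W) + q) + 5)/2 = -6 + (-8*((W + q) + q) + 5)/2 = -6 + (-8*(W + 2*q) + 5)/2 = -6 + ((-16*q - 8*W) + 5)/2 = -6 + (5 - 16*q - 8*W)/2 = -6 + (5/2 - 8*q - 4*W) = -7/2 - 8*q - 4*W)
(71*((o(1, -2) + 36) + 5) + m)/(-5610) = (71*(((-7/2 - 8*1 - 4*(-2)) + 36) + 5) + 625)/(-5610) = (71*(((-7/2 - 8 + 8) + 36) + 5) + 625)*(-1/5610) = (71*((-7/2 + 36) + 5) + 625)*(-1/5610) = (71*(65/2 + 5) + 625)*(-1/5610) = (71*(75/2) + 625)*(-1/5610) = (5325/2 + 625)*(-1/5610) = (6575/2)*(-1/5610) = -1315/2244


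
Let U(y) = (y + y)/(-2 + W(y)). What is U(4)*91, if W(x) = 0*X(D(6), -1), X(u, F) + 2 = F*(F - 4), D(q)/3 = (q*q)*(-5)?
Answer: -364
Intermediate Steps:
D(q) = -15*q**2 (D(q) = 3*((q*q)*(-5)) = 3*(q**2*(-5)) = 3*(-5*q**2) = -15*q**2)
X(u, F) = -2 + F*(-4 + F) (X(u, F) = -2 + F*(F - 4) = -2 + F*(-4 + F))
W(x) = 0 (W(x) = 0*(-2 + (-1)**2 - 4*(-1)) = 0*(-2 + 1 + 4) = 0*3 = 0)
U(y) = -y (U(y) = (y + y)/(-2 + 0) = (2*y)/(-2) = (2*y)*(-1/2) = -y)
U(4)*91 = -1*4*91 = -4*91 = -364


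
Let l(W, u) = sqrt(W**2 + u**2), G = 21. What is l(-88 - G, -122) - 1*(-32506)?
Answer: 32506 + sqrt(26765) ≈ 32670.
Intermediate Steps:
l(-88 - G, -122) - 1*(-32506) = sqrt((-88 - 1*21)**2 + (-122)**2) - 1*(-32506) = sqrt((-88 - 21)**2 + 14884) + 32506 = sqrt((-109)**2 + 14884) + 32506 = sqrt(11881 + 14884) + 32506 = sqrt(26765) + 32506 = 32506 + sqrt(26765)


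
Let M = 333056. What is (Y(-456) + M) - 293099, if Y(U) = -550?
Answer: 39407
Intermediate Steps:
(Y(-456) + M) - 293099 = (-550 + 333056) - 293099 = 332506 - 293099 = 39407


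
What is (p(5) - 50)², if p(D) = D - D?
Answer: 2500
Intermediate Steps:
p(D) = 0
(p(5) - 50)² = (0 - 50)² = (-50)² = 2500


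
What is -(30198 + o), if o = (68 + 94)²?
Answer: -56442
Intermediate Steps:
o = 26244 (o = 162² = 26244)
-(30198 + o) = -(30198 + 26244) = -1*56442 = -56442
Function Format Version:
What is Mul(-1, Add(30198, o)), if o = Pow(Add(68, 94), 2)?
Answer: -56442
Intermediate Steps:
o = 26244 (o = Pow(162, 2) = 26244)
Mul(-1, Add(30198, o)) = Mul(-1, Add(30198, 26244)) = Mul(-1, 56442) = -56442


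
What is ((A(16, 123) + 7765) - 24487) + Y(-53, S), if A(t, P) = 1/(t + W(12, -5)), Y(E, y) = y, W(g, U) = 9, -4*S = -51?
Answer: -1670921/100 ≈ -16709.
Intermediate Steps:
S = 51/4 (S = -¼*(-51) = 51/4 ≈ 12.750)
A(t, P) = 1/(9 + t) (A(t, P) = 1/(t + 9) = 1/(9 + t))
((A(16, 123) + 7765) - 24487) + Y(-53, S) = ((1/(9 + 16) + 7765) - 24487) + 51/4 = ((1/25 + 7765) - 24487) + 51/4 = (194126/25 - 24487) + 51/4 = -418049/25 + 51/4 = -1670921/100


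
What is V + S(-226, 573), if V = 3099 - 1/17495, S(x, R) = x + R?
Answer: 60287769/17495 ≈ 3446.0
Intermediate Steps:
S(x, R) = R + x
V = 54217004/17495 (V = 3099 - 1*1/17495 = 3099 - 1/17495 = 54217004/17495 ≈ 3099.0)
V + S(-226, 573) = 54217004/17495 + (573 - 226) = 54217004/17495 + 347 = 60287769/17495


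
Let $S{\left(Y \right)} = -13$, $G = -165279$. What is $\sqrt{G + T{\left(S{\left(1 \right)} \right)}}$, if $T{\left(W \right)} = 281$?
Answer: $i \sqrt{164998} \approx 406.2 i$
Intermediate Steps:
$\sqrt{G + T{\left(S{\left(1 \right)} \right)}} = \sqrt{-165279 + 281} = \sqrt{-164998} = i \sqrt{164998}$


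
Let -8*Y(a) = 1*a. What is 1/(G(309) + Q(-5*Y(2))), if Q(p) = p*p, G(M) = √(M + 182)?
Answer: -400/125071 + 256*√491/125071 ≈ 0.042157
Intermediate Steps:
Y(a) = -a/8
G(M) = √(182 + M)
Q(p) = p²
1/(G(309) + Q(-5*Y(2))) = 1/(√(182 + 309) + (-(-5)*2/8)²) = 1/(√491 + (-5*(-¼))²) = 1/(√491 + (5/4)²) = 1/(√491 + 25/16) = 1/(25/16 + √491)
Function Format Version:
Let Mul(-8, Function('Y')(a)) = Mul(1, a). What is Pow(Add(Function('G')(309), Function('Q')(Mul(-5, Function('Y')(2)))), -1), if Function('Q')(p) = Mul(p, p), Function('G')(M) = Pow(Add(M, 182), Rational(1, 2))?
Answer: Add(Rational(-400, 125071), Mul(Rational(256, 125071), Pow(491, Rational(1, 2)))) ≈ 0.042157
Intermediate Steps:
Function('Y')(a) = Mul(Rational(-1, 8), a) (Function('Y')(a) = Mul(Rational(-1, 8), Mul(1, a)) = Mul(Rational(-1, 8), a))
Function('G')(M) = Pow(Add(182, M), Rational(1, 2))
Function('Q')(p) = Pow(p, 2)
Pow(Add(Function('G')(309), Function('Q')(Mul(-5, Function('Y')(2)))), -1) = Pow(Add(Pow(Add(182, 309), Rational(1, 2)), Pow(Mul(-5, Mul(Rational(-1, 8), 2)), 2)), -1) = Pow(Add(Pow(491, Rational(1, 2)), Pow(Mul(-5, Rational(-1, 4)), 2)), -1) = Pow(Add(Pow(491, Rational(1, 2)), Pow(Rational(5, 4), 2)), -1) = Pow(Add(Pow(491, Rational(1, 2)), Rational(25, 16)), -1) = Pow(Add(Rational(25, 16), Pow(491, Rational(1, 2))), -1)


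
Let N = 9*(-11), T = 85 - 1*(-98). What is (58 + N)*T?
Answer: -7503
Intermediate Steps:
T = 183 (T = 85 + 98 = 183)
N = -99
(58 + N)*T = (58 - 99)*183 = -41*183 = -7503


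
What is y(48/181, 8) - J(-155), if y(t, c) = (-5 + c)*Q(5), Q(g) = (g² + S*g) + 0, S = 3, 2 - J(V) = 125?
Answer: 243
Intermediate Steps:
J(V) = -123 (J(V) = 2 - 1*125 = 2 - 125 = -123)
Q(g) = g² + 3*g (Q(g) = (g² + 3*g) + 0 = g² + 3*g)
y(t, c) = -200 + 40*c (y(t, c) = (-5 + c)*(5*(3 + 5)) = (-5 + c)*(5*8) = (-5 + c)*40 = -200 + 40*c)
y(48/181, 8) - J(-155) = (-200 + 40*8) - 1*(-123) = (-200 + 320) + 123 = 120 + 123 = 243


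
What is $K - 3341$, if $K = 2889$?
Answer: $-452$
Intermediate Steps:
$K - 3341 = 2889 - 3341 = -452$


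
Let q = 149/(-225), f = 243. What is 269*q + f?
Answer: 14594/225 ≈ 64.862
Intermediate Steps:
q = -149/225 (q = 149*(-1/225) = -149/225 ≈ -0.66222)
269*q + f = 269*(-149/225) + 243 = -40081/225 + 243 = 14594/225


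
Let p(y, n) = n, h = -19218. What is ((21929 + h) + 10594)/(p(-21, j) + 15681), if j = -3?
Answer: 4435/5226 ≈ 0.84864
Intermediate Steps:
((21929 + h) + 10594)/(p(-21, j) + 15681) = ((21929 - 19218) + 10594)/(-3 + 15681) = (2711 + 10594)/15678 = 13305*(1/15678) = 4435/5226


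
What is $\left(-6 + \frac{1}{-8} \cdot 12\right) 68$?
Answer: $-510$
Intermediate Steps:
$\left(-6 + \frac{1}{-8} \cdot 12\right) 68 = \left(-6 - \frac{3}{2}\right) 68 = \left(- \frac{15}{2}\right) 68 = -510$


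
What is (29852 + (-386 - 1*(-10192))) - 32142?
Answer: 7516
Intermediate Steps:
(29852 + (-386 - 1*(-10192))) - 32142 = (29852 + (-386 + 10192)) - 32142 = (29852 + 9806) - 32142 = 39658 - 32142 = 7516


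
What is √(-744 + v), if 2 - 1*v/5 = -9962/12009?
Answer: 2*I*√26314108791/12009 ≈ 27.016*I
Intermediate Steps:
v = 169900/12009 (v = 10 - (-49810)/12009 = 10 - 5*(-9962/12009) = 10 + 49810/12009 = 169900/12009 ≈ 14.148)
√(-744 + v) = √(-744 + 169900/12009) = √(-8764796/12009) = 2*I*√26314108791/12009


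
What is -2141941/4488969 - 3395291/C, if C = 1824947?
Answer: -19150284847106/8192130509643 ≈ -2.3376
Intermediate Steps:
-2141941/4488969 - 3395291/C = -2141941/4488969 - 3395291/1824947 = -19150284847106/8192130509643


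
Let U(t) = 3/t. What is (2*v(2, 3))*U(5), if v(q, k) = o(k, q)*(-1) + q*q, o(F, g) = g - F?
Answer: 6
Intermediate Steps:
v(q, k) = k + q² - q (v(q, k) = (q - k)*(-1) + q*q = (k - q) + q² = k + q² - q)
(2*v(2, 3))*U(5) = (2*(3 + 2² - 1*2))*(3/5) = (2*(3 + 4 - 2))*(3*(⅕)) = (2*5)*(⅗) = 10*(⅗) = 6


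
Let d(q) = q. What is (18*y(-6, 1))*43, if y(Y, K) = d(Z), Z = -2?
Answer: -1548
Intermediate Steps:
y(Y, K) = -2
(18*y(-6, 1))*43 = (18*(-2))*43 = -36*43 = -1548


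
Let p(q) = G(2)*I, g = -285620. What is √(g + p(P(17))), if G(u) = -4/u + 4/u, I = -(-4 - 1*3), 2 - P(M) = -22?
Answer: 2*I*√71405 ≈ 534.43*I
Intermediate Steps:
P(M) = 24 (P(M) = 2 - 1*(-22) = 2 + 22 = 24)
I = 7 (I = -(-4 - 3) = -1*(-7) = 7)
G(u) = 0
p(q) = 0 (p(q) = 0*7 = 0)
√(g + p(P(17))) = √(-285620 + 0) = √(-285620) = 2*I*√71405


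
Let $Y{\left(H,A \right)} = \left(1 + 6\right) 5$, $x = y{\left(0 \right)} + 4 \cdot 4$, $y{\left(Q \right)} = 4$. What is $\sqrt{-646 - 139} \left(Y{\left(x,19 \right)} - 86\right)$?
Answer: $- 51 i \sqrt{785} \approx - 1428.9 i$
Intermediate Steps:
$x = 20$ ($x = 4 + 4 \cdot 4 = 4 + 16 = 20$)
$Y{\left(H,A \right)} = 35$ ($Y{\left(H,A \right)} = 7 \cdot 5 = 35$)
$\sqrt{-646 - 139} \left(Y{\left(x,19 \right)} - 86\right) = \sqrt{-646 - 139} \left(35 - 86\right) = \sqrt{-785} \left(35 - 86\right) = i \sqrt{785} \left(-51\right) = - 51 i \sqrt{785}$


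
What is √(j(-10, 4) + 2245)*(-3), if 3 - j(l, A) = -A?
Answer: -6*√563 ≈ -142.37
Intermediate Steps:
j(l, A) = 3 + A (j(l, A) = 3 - (-1)*A = 3 + A)
√(j(-10, 4) + 2245)*(-3) = √((3 + 4) + 2245)*(-3) = √(7 + 2245)*(-3) = √2252*(-3) = (2*√563)*(-3) = -6*√563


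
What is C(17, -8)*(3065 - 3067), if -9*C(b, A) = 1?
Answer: 2/9 ≈ 0.22222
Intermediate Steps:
C(b, A) = -⅑ (C(b, A) = -⅑*1 = -⅑)
C(17, -8)*(3065 - 3067) = -(3065 - 3067)/9 = -⅑*(-2) = 2/9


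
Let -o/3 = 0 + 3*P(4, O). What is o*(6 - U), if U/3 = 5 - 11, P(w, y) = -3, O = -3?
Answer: 648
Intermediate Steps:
U = -18 (U = 3*(5 - 11) = 3*(-6) = -18)
o = 27 (o = -3*(0 + 3*(-3)) = -3*(0 - 9) = -3*(-9) = 27)
o*(6 - U) = 27*(6 - 1*(-18)) = 27*(6 + 18) = 27*24 = 648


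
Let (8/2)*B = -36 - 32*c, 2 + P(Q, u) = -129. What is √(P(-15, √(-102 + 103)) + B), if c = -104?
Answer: 2*√173 ≈ 26.306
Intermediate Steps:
P(Q, u) = -131 (P(Q, u) = -2 - 129 = -131)
B = 823 (B = (-36 - 32*(-104))/4 = (-36 + 3328)/4 = (¼)*3292 = 823)
√(P(-15, √(-102 + 103)) + B) = √(-131 + 823) = √692 = 2*√173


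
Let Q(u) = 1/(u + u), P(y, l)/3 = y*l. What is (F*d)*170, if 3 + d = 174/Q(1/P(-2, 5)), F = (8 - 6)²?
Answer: -9928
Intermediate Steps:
F = 4 (F = 2² = 4)
P(y, l) = 3*l*y (P(y, l) = 3*(y*l) = 3*(l*y) = 3*l*y)
Q(u) = 1/(2*u)
d = -73/5 (d = -3 + 174/((1/(2*(1/(3*5*(-2)))))) = -3 + 174/((1/(2*(1/(-30))))) = -3 + 174/((1/(2*(-1/30)))) = -3 + 174/(((½)*(-30))) = -3 + 174/(-15) = -3 + 174*(-1/15) = -3 - 58/5 = -73/5 ≈ -14.600)
(F*d)*170 = (4*(-73/5))*170 = -292/5*170 = -9928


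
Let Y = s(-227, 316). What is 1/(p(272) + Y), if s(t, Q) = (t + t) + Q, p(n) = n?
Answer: 1/134 ≈ 0.0074627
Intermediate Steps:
s(t, Q) = Q + 2*t (s(t, Q) = 2*t + Q = Q + 2*t)
Y = -138 (Y = 316 + 2*(-227) = 316 - 454 = -138)
1/(p(272) + Y) = 1/(272 - 138) = 1/134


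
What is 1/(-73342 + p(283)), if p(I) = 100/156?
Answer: -39/2860313 ≈ -1.3635e-5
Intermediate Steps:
p(I) = 25/39 (p(I) = 100*(1/156) = 25/39)
1/(-73342 + p(283)) = 1/(-73342 + 25/39) = 1/(-2860313/39) = -39/2860313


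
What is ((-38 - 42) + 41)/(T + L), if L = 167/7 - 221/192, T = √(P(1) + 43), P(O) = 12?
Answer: -123044544/63995293 + 5419008*√55/63995293 ≈ -1.2947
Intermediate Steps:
T = √55 (T = √(12 + 43) = √55 ≈ 7.4162)
L = 30517/1344 (L = 167*(⅐) - 221*1/192 = 167/7 - 221/192 = 30517/1344 ≈ 22.706)
((-38 - 42) + 41)/(T + L) = ((-38 - 42) + 41)/(√55 + 30517/1344) = (-80 + 41)/(30517/1344 + √55) = -39/(30517/1344 + √55)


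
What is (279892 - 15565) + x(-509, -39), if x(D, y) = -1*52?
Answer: 264275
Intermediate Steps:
x(D, y) = -52
(279892 - 15565) + x(-509, -39) = (279892 - 15565) - 52 = 264327 - 52 = 264275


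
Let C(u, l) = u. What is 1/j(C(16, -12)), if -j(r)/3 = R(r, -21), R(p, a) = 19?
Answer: -1/57 ≈ -0.017544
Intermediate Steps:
j(r) = -57 (j(r) = -3*19 = -57)
1/j(C(16, -12)) = 1/(-57) = -1/57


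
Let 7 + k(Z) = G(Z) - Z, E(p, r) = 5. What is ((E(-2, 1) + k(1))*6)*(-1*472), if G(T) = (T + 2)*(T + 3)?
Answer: -25488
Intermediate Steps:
G(T) = (2 + T)*(3 + T)
k(Z) = -1 + Z² + 4*Z (k(Z) = -7 + ((6 + Z² + 5*Z) - Z) = -7 + (6 + Z² + 4*Z) = -1 + Z² + 4*Z)
((E(-2, 1) + k(1))*6)*(-1*472) = ((5 + (-1 + 1² + 4*1))*6)*(-1*472) = ((5 + (-1 + 1 + 4))*6)*(-472) = ((5 + 4)*6)*(-472) = (9*6)*(-472) = 54*(-472) = -25488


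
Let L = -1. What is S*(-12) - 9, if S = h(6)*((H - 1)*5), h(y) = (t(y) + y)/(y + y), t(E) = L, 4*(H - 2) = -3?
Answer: -61/4 ≈ -15.250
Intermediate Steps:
H = 5/4 (H = 2 + (¼)*(-3) = 2 - ¾ = 5/4 ≈ 1.2500)
t(E) = -1
h(y) = (-1 + y)/(2*y) (h(y) = (-1 + y)/(y + y) = (-1 + y)/((2*y)) = (-1 + y)*(1/(2*y)) = (-1 + y)/(2*y))
S = 25/48 (S = ((½)*(-1 + 6)/6)*((5/4 - 1)*5) = ((½)*(⅙)*5)*((¼)*5) = (5/12)*(5/4) = 25/48 ≈ 0.52083)
S*(-12) - 9 = (25/48)*(-12) - 9 = -25/4 - 9 = -61/4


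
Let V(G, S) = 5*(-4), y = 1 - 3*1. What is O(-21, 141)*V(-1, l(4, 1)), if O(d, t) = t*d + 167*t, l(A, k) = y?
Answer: -411720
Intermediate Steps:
y = -2 (y = 1 - 3 = -2)
l(A, k) = -2
V(G, S) = -20
O(d, t) = 167*t + d*t (O(d, t) = d*t + 167*t = 167*t + d*t)
O(-21, 141)*V(-1, l(4, 1)) = (141*(167 - 21))*(-20) = (141*146)*(-20) = 20586*(-20) = -411720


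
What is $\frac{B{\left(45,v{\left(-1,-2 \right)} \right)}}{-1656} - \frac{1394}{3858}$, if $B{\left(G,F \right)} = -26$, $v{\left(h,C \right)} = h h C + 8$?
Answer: $- \frac{184013}{532404} \approx -0.34563$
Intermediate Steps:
$v{\left(h,C \right)} = 8 + C h^{2}$ ($v{\left(h,C \right)} = h^{2} C + 8 = C h^{2} + 8 = 8 + C h^{2}$)
$\frac{B{\left(45,v{\left(-1,-2 \right)} \right)}}{-1656} - \frac{1394}{3858} = - \frac{26}{-1656} - \frac{1394}{3858} = \left(-26\right) \left(- \frac{1}{1656}\right) - \frac{697}{1929} = \frac{13}{828} - \frac{697}{1929} = - \frac{184013}{532404}$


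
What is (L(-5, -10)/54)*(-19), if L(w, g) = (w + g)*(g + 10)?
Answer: 0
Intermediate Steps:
L(w, g) = (10 + g)*(g + w) (L(w, g) = (g + w)*(10 + g) = (10 + g)*(g + w))
(L(-5, -10)/54)*(-19) = (((-10)² + 10*(-10) + 10*(-5) - 10*(-5))/54)*(-19) = ((100 - 100 - 50 + 50)*(1/54))*(-19) = (0*(1/54))*(-19) = 0*(-19) = 0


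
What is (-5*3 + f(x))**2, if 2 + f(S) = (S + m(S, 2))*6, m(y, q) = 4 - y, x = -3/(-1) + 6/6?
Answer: 49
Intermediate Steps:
x = 4 (x = -3*(-1) + 6*(1/6) = 3 + 1 = 4)
f(S) = 22 (f(S) = -2 + (S + (4 - S))*6 = -2 + 4*6 = -2 + 24 = 22)
(-5*3 + f(x))**2 = (-5*3 + 22)**2 = (-15 + 22)**2 = 7**2 = 49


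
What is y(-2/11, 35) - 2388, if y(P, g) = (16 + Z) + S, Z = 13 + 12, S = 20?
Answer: -2327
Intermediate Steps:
Z = 25
y(P, g) = 61 (y(P, g) = (16 + 25) + 20 = 41 + 20 = 61)
y(-2/11, 35) - 2388 = 61 - 2388 = -2327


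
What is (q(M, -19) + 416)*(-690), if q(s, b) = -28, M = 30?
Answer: -267720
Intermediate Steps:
(q(M, -19) + 416)*(-690) = (-28 + 416)*(-690) = 388*(-690) = -267720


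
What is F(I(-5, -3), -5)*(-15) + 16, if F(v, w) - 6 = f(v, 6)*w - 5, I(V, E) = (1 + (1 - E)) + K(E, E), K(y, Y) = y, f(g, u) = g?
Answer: 151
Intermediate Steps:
I(V, E) = 2 (I(V, E) = (1 + (1 - E)) + E = (2 - E) + E = 2)
F(v, w) = 1 + v*w (F(v, w) = 6 + (v*w - 5) = 6 + (-5 + v*w) = 1 + v*w)
F(I(-5, -3), -5)*(-15) + 16 = (1 + 2*(-5))*(-15) + 16 = (1 - 10)*(-15) + 16 = -9*(-15) + 16 = 135 + 16 = 151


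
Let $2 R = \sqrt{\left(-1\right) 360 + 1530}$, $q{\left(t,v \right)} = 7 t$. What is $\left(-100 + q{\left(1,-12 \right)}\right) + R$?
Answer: $-93 + \frac{3 \sqrt{130}}{2} \approx -75.897$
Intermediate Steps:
$R = \frac{3 \sqrt{130}}{2}$ ($R = \frac{\sqrt{\left(-1\right) 360 + 1530}}{2} = \frac{\sqrt{-360 + 1530}}{2} = \frac{\sqrt{1170}}{2} = \frac{3 \sqrt{130}}{2} \approx 17.103$)
$\left(-100 + q{\left(1,-12 \right)}\right) + R = \left(-100 + 7 \cdot 1\right) + \frac{3 \sqrt{130}}{2} = \left(-100 + 7\right) + \frac{3 \sqrt{130}}{2} = -93 + \frac{3 \sqrt{130}}{2}$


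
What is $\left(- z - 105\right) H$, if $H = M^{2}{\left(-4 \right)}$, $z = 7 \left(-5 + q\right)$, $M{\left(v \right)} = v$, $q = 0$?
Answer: $-1120$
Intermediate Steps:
$z = -35$ ($z = 7 \left(-5 + 0\right) = 7 \left(-5\right) = -35$)
$H = 16$ ($H = \left(-4\right)^{2} = 16$)
$\left(- z - 105\right) H = \left(\left(-1\right) \left(-35\right) - 105\right) 16 = \left(35 - 105\right) 16 = \left(-70\right) 16 = -1120$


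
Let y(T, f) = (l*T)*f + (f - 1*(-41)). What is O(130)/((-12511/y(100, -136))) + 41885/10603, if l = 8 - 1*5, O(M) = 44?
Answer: 19602849375/132654133 ≈ 147.77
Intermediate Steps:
l = 3 (l = 8 - 5 = 3)
y(T, f) = 41 + f + 3*T*f (y(T, f) = (3*T)*f + (f - 1*(-41)) = 3*T*f + (f + 41) = 3*T*f + (41 + f) = 41 + f + 3*T*f)
O(130)/((-12511/y(100, -136))) + 41885/10603 = 44/((-12511/(41 - 136 + 3*100*(-136)))) + 41885/10603 = 44/((-12511/(41 - 136 - 40800))) + 41885*(1/10603) = 44/((-12511/(-40895))) + 41885/10603 = 44/((-12511*(-1/40895))) + 41885/10603 = 44/(12511/40895) + 41885/10603 = 44*(40895/12511) + 41885/10603 = 1799380/12511 + 41885/10603 = 19602849375/132654133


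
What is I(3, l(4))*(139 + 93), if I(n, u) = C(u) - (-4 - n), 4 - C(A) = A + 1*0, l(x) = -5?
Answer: 3712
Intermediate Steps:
C(A) = 4 - A (C(A) = 4 - (A + 1*0) = 4 - (A + 0) = 4 - A)
I(n, u) = 8 + n - u (I(n, u) = (4 - u) - (-4 - n) = (4 - u) + (4 + n) = 8 + n - u)
I(3, l(4))*(139 + 93) = (8 + 3 - 1*(-5))*(139 + 93) = (8 + 3 + 5)*232 = 16*232 = 3712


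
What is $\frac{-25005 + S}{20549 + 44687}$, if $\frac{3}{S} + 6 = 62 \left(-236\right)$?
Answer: $- \frac{366023193}{954924568} \approx -0.3833$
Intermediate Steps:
$S = - \frac{3}{14638}$ ($S = \frac{3}{-6 + 62 \left(-236\right)} = \frac{3}{-6 - 14632} = \frac{3}{-14638} = 3 \left(- \frac{1}{14638}\right) = - \frac{3}{14638} \approx -0.00020495$)
$\frac{-25005 + S}{20549 + 44687} = \frac{-25005 - \frac{3}{14638}}{20549 + 44687} = - \frac{366023193}{14638 \cdot 65236} = \left(- \frac{366023193}{14638}\right) \frac{1}{65236} = - \frac{366023193}{954924568}$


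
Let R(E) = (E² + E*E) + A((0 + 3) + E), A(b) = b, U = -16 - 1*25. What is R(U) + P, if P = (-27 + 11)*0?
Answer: 3324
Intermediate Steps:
P = 0 (P = -16*0 = 0)
U = -41 (U = -16 - 25 = -41)
R(E) = 3 + E + 2*E² (R(E) = (E² + E*E) + ((0 + 3) + E) = (E² + E²) + (3 + E) = 2*E² + (3 + E) = 3 + E + 2*E²)
R(U) + P = (3 - 41 + 2*(-41)²) + 0 = (3 - 41 + 2*1681) + 0 = (3 - 41 + 3362) + 0 = 3324 + 0 = 3324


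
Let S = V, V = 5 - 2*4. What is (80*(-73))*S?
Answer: 17520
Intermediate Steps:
V = -3 (V = 5 - 8 = -3)
S = -3
(80*(-73))*S = (80*(-73))*(-3) = -5840*(-3) = 17520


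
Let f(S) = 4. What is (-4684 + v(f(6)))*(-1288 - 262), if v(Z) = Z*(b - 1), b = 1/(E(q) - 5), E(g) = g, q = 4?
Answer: 7272600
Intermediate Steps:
b = -1 (b = 1/(4 - 5) = 1/(-1) = -1)
v(Z) = -2*Z (v(Z) = Z*(-1 - 1) = Z*(-2) = -2*Z)
(-4684 + v(f(6)))*(-1288 - 262) = (-4684 - 2*4)*(-1288 - 262) = (-4684 - 8)*(-1550) = -4692*(-1550) = 7272600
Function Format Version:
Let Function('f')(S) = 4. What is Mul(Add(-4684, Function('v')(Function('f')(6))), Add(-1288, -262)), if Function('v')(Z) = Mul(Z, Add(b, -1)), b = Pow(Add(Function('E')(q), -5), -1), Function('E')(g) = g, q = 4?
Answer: 7272600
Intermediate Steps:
b = -1 (b = Pow(Add(4, -5), -1) = Pow(-1, -1) = -1)
Function('v')(Z) = Mul(-2, Z) (Function('v')(Z) = Mul(Z, Add(-1, -1)) = Mul(Z, -2) = Mul(-2, Z))
Mul(Add(-4684, Function('v')(Function('f')(6))), Add(-1288, -262)) = Mul(Add(-4684, Mul(-2, 4)), Add(-1288, -262)) = Mul(Add(-4684, -8), -1550) = Mul(-4692, -1550) = 7272600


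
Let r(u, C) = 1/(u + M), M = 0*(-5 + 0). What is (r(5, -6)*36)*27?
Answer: 972/5 ≈ 194.40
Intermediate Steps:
M = 0 (M = 0*(-5) = 0)
r(u, C) = 1/u (r(u, C) = 1/(u + 0) = 1/u)
(r(5, -6)*36)*27 = (36/5)*27 = 972/5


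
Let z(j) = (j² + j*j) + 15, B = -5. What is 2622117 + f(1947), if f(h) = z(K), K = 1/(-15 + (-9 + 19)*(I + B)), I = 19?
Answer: 40970812502/15625 ≈ 2.6221e+6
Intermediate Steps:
K = 1/125 (K = 1/(-15 + (-9 + 19)*(19 - 5)) = 1/(-15 + 10*14) = 1/(-15 + 140) = 1/125 ≈ 0.0080000)
z(j) = 15 + 2*j² (z(j) = (j² + j²) + 15 = 2*j² + 15 = 15 + 2*j²)
f(h) = 234377/15625 (f(h) = 15 + 2*(1/125)² = 15 + 2*(1/15625) = 15 + 2/15625 = 234377/15625)
2622117 + f(1947) = 2622117 + 234377/15625 = 40970812502/15625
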